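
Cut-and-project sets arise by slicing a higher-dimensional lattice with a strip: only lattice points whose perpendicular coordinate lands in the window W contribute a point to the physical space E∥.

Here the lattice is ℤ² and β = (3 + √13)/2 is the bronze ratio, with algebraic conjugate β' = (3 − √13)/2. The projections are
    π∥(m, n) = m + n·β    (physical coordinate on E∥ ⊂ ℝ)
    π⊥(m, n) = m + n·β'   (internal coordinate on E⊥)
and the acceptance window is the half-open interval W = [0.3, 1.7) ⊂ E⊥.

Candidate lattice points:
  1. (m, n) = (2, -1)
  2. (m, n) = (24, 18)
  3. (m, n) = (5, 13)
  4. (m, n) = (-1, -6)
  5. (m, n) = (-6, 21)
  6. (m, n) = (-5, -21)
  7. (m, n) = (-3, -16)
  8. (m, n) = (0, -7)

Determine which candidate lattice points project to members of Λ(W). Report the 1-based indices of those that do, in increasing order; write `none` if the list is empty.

3, 4, 6

Compute β' = (3−√13)/2 = -0.3028, so π⊥(m,n) = m -0.3028·n.
candidate 1: (m,n)=(2,-1) → π∥ = 2-1·β ≈ -1.3028, π⊥ = 2-1·β' ≈ 2.3028 ∉ [0.3, 1.7) ⇒ out
candidate 2: (m,n)=(24,18) → π∥ = 24+18·β ≈ 83.4500, π⊥ = 24+18·β' ≈ 18.5500 ∉ [0.3, 1.7) ⇒ out
candidate 3: (m,n)=(5,13) → π∥ = 5+13·β ≈ 47.9361, π⊥ = 5+13·β' ≈ 1.0639 ∈ [0.3, 1.7) ⇒ IN Λ
candidate 4: (m,n)=(-1,-6) → π∥ = -1-6·β ≈ -20.8167, π⊥ = -1-6·β' ≈ 0.8167 ∈ [0.3, 1.7) ⇒ IN Λ
candidate 5: (m,n)=(-6,21) → π∥ = -6+21·β ≈ 63.3583, π⊥ = -6+21·β' ≈ -12.3583 ∉ [0.3, 1.7) ⇒ out
candidate 6: (m,n)=(-5,-21) → π∥ = -5-21·β ≈ -74.3583, π⊥ = -5-21·β' ≈ 1.3583 ∈ [0.3, 1.7) ⇒ IN Λ
candidate 7: (m,n)=(-3,-16) → π∥ = -3-16·β ≈ -55.8444, π⊥ = -3-16·β' ≈ 1.8444 ∉ [0.3, 1.7) ⇒ out
candidate 8: (m,n)=(0,-7) → π∥ = 0-7·β ≈ -23.1194, π⊥ = 0-7·β' ≈ 2.1194 ∉ [0.3, 1.7) ⇒ out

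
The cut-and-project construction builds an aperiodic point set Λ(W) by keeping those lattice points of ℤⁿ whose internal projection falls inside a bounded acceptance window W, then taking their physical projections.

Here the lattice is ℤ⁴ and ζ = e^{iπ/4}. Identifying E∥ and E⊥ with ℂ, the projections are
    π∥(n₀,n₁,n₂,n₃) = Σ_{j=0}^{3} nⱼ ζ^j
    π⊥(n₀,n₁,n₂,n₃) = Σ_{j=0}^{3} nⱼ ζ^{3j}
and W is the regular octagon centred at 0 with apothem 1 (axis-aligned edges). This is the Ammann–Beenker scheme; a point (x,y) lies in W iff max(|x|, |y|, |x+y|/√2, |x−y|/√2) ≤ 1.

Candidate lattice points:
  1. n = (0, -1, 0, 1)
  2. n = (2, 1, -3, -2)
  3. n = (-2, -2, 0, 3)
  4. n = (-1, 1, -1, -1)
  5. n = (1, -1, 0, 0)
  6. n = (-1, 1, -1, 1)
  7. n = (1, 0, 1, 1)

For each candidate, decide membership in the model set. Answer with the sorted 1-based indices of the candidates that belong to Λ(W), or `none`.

Internal map: ζ^{3j} for j=0..3 gives (1,0), (−√2/2,√2/2), (0,−1), (√2/2,√2/2).
#1 (0, -1, 0, 1): internal (1.414214, 0.000000); octagon support 1.414214 vs apothem 1 → ∉ W
#2 (2, 1, -3, -2): internal (-0.121320, 2.292893); octagon support 2.292893 vs apothem 1 → ∉ W
#3 (-2, -2, 0, 3): internal (1.535534, 0.707107); octagon support 1.585786 vs apothem 1 → ∉ W
#4 (-1, 1, -1, -1): internal (-2.414214, 1.000000); octagon support 2.414214 vs apothem 1 → ∉ W
#5 (1, -1, 0, 0): internal (1.707107, -0.707107); octagon support 1.707107 vs apothem 1 → ∉ W
#6 (-1, 1, -1, 1): internal (-1.000000, 2.414214); octagon support 2.414214 vs apothem 1 → ∉ W
#7 (1, 0, 1, 1): internal (1.707107, -0.292893); octagon support 1.707107 vs apothem 1 → ∉ W

none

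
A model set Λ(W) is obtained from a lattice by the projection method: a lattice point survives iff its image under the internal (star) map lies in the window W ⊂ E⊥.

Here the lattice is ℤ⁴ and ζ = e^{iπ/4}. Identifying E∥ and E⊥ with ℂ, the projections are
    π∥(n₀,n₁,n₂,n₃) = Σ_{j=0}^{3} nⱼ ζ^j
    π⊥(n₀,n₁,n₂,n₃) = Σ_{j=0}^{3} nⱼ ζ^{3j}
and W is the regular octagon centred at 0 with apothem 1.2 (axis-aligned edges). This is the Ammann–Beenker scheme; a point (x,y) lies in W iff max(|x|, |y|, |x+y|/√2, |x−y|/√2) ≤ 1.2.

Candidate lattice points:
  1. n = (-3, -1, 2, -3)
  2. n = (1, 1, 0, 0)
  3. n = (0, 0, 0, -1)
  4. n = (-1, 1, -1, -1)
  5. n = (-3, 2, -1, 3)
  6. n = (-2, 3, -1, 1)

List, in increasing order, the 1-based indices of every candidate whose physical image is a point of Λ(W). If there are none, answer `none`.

With ζ = e^{iπ/4} the internal vectors are ζ^0,ζ^3,ζ^6,ζ^9.
candidate 1: n = (-3, -1, 2, -3) → π⊥ ≈ (-4.414214, -4.828427); max(|x|,|y|,|x±y|/√2) = 6.535534 > 1.2 ⇒ ∉ W
candidate 2: n = (1, 1, 0, 0) → π⊥ ≈ (+0.292893, +0.707107); max(|x|,|y|,|x±y|/√2) = 0.707107 ≤ 1.2 ⇒ ∈ W
candidate 3: n = (0, 0, 0, -1) → π⊥ ≈ (-0.707107, -0.707107); max(|x|,|y|,|x±y|/√2) = 1.000000 ≤ 1.2 ⇒ ∈ W
candidate 4: n = (-1, 1, -1, -1) → π⊥ ≈ (-2.414214, +1.000000); max(|x|,|y|,|x±y|/√2) = 2.414214 > 1.2 ⇒ ∉ W
candidate 5: n = (-3, 2, -1, 3) → π⊥ ≈ (-2.292893, +4.535534); max(|x|,|y|,|x±y|/√2) = 4.828427 > 1.2 ⇒ ∉ W
candidate 6: n = (-2, 3, -1, 1) → π⊥ ≈ (-3.414214, +3.828427); max(|x|,|y|,|x±y|/√2) = 5.121320 > 1.2 ⇒ ∉ W

2, 3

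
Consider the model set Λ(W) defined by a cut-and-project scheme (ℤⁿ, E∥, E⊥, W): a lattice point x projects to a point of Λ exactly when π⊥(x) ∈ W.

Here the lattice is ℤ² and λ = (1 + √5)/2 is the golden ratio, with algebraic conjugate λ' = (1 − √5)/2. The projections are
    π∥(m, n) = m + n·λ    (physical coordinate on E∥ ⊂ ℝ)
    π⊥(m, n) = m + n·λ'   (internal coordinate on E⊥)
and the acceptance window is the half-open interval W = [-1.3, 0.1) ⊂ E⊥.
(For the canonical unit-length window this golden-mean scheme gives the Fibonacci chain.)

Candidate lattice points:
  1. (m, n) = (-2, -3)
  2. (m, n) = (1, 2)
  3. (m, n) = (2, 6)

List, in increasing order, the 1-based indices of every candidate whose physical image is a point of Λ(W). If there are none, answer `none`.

Numerically λ ≈ 1.618034 and λ' = −1/λ ≈ -0.618034.
#1 (-2,-3): internal coord -2 + (-3)·λ' = -0.145898; -0.145898 ∈ [-1.3, 0.1) → IN Λ
#2 (1,2): internal coord 1 + (2)·λ' = -0.236068; -0.236068 ∈ [-1.3, 0.1) → IN Λ
#3 (2,6): internal coord 2 + (6)·λ' = -1.708204; -1.708204 ∉ [-1.3, 0.1) → out

1, 2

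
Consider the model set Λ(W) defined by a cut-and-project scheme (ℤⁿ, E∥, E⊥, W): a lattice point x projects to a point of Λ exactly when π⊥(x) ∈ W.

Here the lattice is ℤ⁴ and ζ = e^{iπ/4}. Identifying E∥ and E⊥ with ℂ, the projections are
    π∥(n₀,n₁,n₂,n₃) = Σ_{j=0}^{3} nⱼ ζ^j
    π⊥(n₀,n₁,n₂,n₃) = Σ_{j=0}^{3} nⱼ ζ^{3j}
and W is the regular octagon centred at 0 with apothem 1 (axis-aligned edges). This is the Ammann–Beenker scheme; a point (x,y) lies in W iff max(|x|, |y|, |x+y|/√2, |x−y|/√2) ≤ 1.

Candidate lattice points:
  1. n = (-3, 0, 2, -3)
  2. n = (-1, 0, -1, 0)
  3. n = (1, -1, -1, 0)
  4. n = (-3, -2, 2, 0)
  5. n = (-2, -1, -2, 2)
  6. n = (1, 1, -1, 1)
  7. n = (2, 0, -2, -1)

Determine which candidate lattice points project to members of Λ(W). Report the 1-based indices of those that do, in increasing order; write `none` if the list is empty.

Internal map: ζ^{3j} for j=0..3 gives (1,0), (−√2/2,√2/2), (0,−1), (√2/2,√2/2).
candidate 1: n = (-3, 0, 2, -3) → π⊥ ≈ (-5.12132, -4.12132); max(|x|,|y|,|x±y|/√2) = 6.53553 > 1 ⇒ ∉ W
candidate 2: n = (-1, 0, -1, 0) → π⊥ ≈ (-1.00000, +1.00000); max(|x|,|y|,|x±y|/√2) = 1.41421 > 1 ⇒ ∉ W
candidate 3: n = (1, -1, -1, 0) → π⊥ ≈ (+1.70711, +0.29289); max(|x|,|y|,|x±y|/√2) = 1.70711 > 1 ⇒ ∉ W
candidate 4: n = (-3, -2, 2, 0) → π⊥ ≈ (-1.58579, -3.41421); max(|x|,|y|,|x±y|/√2) = 3.53553 > 1 ⇒ ∉ W
candidate 5: n = (-2, -1, -2, 2) → π⊥ ≈ (+0.12132, +2.70711); max(|x|,|y|,|x±y|/√2) = 2.70711 > 1 ⇒ ∉ W
candidate 6: n = (1, 1, -1, 1) → π⊥ ≈ (+1.00000, +2.41421); max(|x|,|y|,|x±y|/√2) = 2.41421 > 1 ⇒ ∉ W
candidate 7: n = (2, 0, -2, -1) → π⊥ ≈ (+1.29289, +1.29289); max(|x|,|y|,|x±y|/√2) = 1.82843 > 1 ⇒ ∉ W

none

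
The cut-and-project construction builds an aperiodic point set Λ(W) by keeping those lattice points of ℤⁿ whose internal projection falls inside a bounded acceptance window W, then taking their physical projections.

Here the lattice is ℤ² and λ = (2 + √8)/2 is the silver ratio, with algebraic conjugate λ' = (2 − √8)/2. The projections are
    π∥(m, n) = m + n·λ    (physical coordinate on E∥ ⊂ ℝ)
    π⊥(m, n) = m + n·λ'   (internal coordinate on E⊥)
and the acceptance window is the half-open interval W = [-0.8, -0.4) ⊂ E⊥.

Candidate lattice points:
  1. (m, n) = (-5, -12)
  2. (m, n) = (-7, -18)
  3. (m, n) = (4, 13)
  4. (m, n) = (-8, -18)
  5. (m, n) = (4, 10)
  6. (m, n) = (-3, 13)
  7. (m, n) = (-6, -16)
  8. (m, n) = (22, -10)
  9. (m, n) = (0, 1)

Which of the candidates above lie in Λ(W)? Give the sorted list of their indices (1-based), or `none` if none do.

4, 9

λ' = (2−√8)/2 ≈ -0.41421.
#1 (-5,-12): internal coord -5 + (-12)·λ' = -0.02944; -0.02944 ∉ [-0.8, -0.4) → out
#2 (-7,-18): internal coord -7 + (-18)·λ' = +0.45584; +0.45584 ∉ [-0.8, -0.4) → out
#3 (4,13): internal coord 4 + (13)·λ' = -1.38478; -1.38478 ∉ [-0.8, -0.4) → out
#4 (-8,-18): internal coord -8 + (-18)·λ' = -0.54416; -0.54416 ∈ [-0.8, -0.4) → IN Λ
#5 (4,10): internal coord 4 + (10)·λ' = -0.14214; -0.14214 ∉ [-0.8, -0.4) → out
#6 (-3,13): internal coord -3 + (13)·λ' = -8.38478; -8.38478 ∉ [-0.8, -0.4) → out
#7 (-6,-16): internal coord -6 + (-16)·λ' = +0.62742; +0.62742 ∉ [-0.8, -0.4) → out
#8 (22,-10): internal coord 22 + (-10)·λ' = +26.14214; +26.14214 ∉ [-0.8, -0.4) → out
#9 (0,1): internal coord 0 + (1)·λ' = -0.41421; -0.41421 ∈ [-0.8, -0.4) → IN Λ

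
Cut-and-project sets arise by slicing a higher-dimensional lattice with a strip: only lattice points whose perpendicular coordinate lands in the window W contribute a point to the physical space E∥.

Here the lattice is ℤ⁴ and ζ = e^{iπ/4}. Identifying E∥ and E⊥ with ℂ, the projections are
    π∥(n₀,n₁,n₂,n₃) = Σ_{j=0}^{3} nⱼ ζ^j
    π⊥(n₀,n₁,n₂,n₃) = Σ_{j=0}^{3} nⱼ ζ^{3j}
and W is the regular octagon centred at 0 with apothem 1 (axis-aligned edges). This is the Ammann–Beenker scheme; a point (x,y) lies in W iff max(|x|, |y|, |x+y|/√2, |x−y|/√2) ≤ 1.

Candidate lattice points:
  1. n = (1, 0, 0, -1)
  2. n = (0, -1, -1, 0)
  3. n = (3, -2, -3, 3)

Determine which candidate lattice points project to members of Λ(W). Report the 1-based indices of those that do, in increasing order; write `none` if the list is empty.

1, 2

π⊥(n) = n₀ + n₁ζ³ + n₂ζ⁶ + n₃ζ⁹ where ζ = e^{iπ/4}.
#1 (1, 0, 0, -1): internal (0.29289, -0.70711); octagon support 0.70711 vs apothem 1 → ∈ W
#2 (0, -1, -1, 0): internal (0.70711, 0.29289); octagon support 0.70711 vs apothem 1 → ∈ W
#3 (3, -2, -3, 3): internal (6.53553, 3.70711); octagon support 7.24264 vs apothem 1 → ∉ W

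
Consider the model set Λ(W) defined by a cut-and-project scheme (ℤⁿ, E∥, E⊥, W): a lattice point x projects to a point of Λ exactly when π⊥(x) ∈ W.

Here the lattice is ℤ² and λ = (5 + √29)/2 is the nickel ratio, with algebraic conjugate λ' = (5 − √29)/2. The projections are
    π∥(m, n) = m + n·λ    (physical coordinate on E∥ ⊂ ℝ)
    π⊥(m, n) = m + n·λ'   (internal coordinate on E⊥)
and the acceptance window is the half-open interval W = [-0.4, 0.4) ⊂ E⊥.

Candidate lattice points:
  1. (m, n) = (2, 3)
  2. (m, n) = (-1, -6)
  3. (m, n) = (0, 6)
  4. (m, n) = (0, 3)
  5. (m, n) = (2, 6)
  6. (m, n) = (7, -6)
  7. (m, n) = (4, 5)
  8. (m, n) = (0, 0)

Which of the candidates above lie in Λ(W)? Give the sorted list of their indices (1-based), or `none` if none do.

Numerically λ ≈ 5.1926 and λ' = −1/λ ≈ -0.1926.
candidate 1: (m,n)=(2,3) → π∥ = 2+3·λ ≈ 17.5777, π⊥ = 2+3·λ' ≈ 1.4223 ∉ [-0.4, 0.4) ⇒ out
candidate 2: (m,n)=(-1,-6) → π∥ = -1-6·λ ≈ -32.1555, π⊥ = -1-6·λ' ≈ 0.1555 ∈ [-0.4, 0.4) ⇒ IN Λ
candidate 3: (m,n)=(0,6) → π∥ = 0+6·λ ≈ 31.1555, π⊥ = 0+6·λ' ≈ -1.1555 ∉ [-0.4, 0.4) ⇒ out
candidate 4: (m,n)=(0,3) → π∥ = 0+3·λ ≈ 15.5777, π⊥ = 0+3·λ' ≈ -0.5777 ∉ [-0.4, 0.4) ⇒ out
candidate 5: (m,n)=(2,6) → π∥ = 2+6·λ ≈ 33.1555, π⊥ = 2+6·λ' ≈ 0.8445 ∉ [-0.4, 0.4) ⇒ out
candidate 6: (m,n)=(7,-6) → π∥ = 7-6·λ ≈ -24.1555, π⊥ = 7-6·λ' ≈ 8.1555 ∉ [-0.4, 0.4) ⇒ out
candidate 7: (m,n)=(4,5) → π∥ = 4+5·λ ≈ 29.9629, π⊥ = 4+5·λ' ≈ 3.0371 ∉ [-0.4, 0.4) ⇒ out
candidate 8: (m,n)=(0,0) → π∥ = 0+0·λ ≈ 0.0000, π⊥ = 0+0·λ' ≈ 0.0000 ∈ [-0.4, 0.4) ⇒ IN Λ

2, 8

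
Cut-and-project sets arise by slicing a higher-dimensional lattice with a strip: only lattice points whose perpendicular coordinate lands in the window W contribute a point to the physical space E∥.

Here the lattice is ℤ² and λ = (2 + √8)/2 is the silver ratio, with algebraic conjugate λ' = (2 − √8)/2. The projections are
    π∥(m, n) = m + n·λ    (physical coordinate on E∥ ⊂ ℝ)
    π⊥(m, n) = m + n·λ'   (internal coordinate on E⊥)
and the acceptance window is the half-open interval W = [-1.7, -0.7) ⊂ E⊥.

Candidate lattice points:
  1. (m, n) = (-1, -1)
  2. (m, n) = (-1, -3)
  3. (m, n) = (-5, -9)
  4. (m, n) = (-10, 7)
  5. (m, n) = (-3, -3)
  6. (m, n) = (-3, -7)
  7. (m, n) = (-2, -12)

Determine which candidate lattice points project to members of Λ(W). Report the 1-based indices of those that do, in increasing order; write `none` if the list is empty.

3

Compute λ' = (2−√8)/2 = -0.414214, so π⊥(m,n) = m -0.414214·n.
candidate 1: (m,n)=(-1,-1) → π∥ = -1-1·λ ≈ -3.414214, π⊥ = -1-1·λ' ≈ -0.585786 ∉ [-1.7, -0.7) ⇒ out
candidate 2: (m,n)=(-1,-3) → π∥ = -1-3·λ ≈ -8.242641, π⊥ = -1-3·λ' ≈ 0.242641 ∉ [-1.7, -0.7) ⇒ out
candidate 3: (m,n)=(-5,-9) → π∥ = -5-9·λ ≈ -26.727922, π⊥ = -5-9·λ' ≈ -1.272078 ∈ [-1.7, -0.7) ⇒ IN Λ
candidate 4: (m,n)=(-10,7) → π∥ = -10+7·λ ≈ 6.899495, π⊥ = -10+7·λ' ≈ -12.899495 ∉ [-1.7, -0.7) ⇒ out
candidate 5: (m,n)=(-3,-3) → π∥ = -3-3·λ ≈ -10.242641, π⊥ = -3-3·λ' ≈ -1.757359 ∉ [-1.7, -0.7) ⇒ out
candidate 6: (m,n)=(-3,-7) → π∥ = -3-7·λ ≈ -19.899495, π⊥ = -3-7·λ' ≈ -0.100505 ∉ [-1.7, -0.7) ⇒ out
candidate 7: (m,n)=(-2,-12) → π∥ = -2-12·λ ≈ -30.970563, π⊥ = -2-12·λ' ≈ 2.970563 ∉ [-1.7, -0.7) ⇒ out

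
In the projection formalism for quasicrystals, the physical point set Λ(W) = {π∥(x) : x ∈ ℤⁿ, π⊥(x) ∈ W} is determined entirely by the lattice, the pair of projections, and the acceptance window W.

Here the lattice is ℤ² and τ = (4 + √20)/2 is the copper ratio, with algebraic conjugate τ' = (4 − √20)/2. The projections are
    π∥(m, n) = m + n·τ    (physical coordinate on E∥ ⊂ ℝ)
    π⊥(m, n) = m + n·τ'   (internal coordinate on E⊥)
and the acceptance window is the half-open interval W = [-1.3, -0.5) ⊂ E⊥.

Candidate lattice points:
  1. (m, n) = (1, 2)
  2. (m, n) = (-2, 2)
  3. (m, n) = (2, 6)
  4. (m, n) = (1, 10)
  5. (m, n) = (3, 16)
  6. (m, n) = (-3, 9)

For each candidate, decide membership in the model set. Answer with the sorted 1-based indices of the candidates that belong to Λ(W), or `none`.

5

Numerically τ ≈ 4.2361 and τ' = −1/τ ≈ -0.2361.
candidate 1: (m,n)=(1,2) → π∥ = 1+2·τ ≈ 9.4721, π⊥ = 1+2·τ' ≈ 0.5279 ∉ [-1.3, -0.5) ⇒ out
candidate 2: (m,n)=(-2,2) → π∥ = -2+2·τ ≈ 6.4721, π⊥ = -2+2·τ' ≈ -2.4721 ∉ [-1.3, -0.5) ⇒ out
candidate 3: (m,n)=(2,6) → π∥ = 2+6·τ ≈ 27.4164, π⊥ = 2+6·τ' ≈ 0.5836 ∉ [-1.3, -0.5) ⇒ out
candidate 4: (m,n)=(1,10) → π∥ = 1+10·τ ≈ 43.3607, π⊥ = 1+10·τ' ≈ -1.3607 ∉ [-1.3, -0.5) ⇒ out
candidate 5: (m,n)=(3,16) → π∥ = 3+16·τ ≈ 70.7771, π⊥ = 3+16·τ' ≈ -0.7771 ∈ [-1.3, -0.5) ⇒ IN Λ
candidate 6: (m,n)=(-3,9) → π∥ = -3+9·τ ≈ 35.1246, π⊥ = -3+9·τ' ≈ -5.1246 ∉ [-1.3, -0.5) ⇒ out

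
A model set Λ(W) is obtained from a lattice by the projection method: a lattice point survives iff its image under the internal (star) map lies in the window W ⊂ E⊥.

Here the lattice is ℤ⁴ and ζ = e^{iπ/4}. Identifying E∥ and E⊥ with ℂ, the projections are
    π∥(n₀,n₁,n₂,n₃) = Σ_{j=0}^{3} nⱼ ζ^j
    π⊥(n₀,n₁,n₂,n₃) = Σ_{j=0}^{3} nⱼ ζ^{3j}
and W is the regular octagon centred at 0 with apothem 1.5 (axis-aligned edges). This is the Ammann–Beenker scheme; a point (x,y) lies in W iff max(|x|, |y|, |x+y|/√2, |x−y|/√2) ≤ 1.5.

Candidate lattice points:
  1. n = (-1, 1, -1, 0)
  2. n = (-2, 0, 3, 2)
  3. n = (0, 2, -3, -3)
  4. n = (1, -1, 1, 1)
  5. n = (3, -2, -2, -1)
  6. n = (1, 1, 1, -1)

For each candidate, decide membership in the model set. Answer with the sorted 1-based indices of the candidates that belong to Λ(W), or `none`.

6

With ζ = e^{iπ/4} the internal vectors are ζ^0,ζ^3,ζ^6,ζ^9.
candidate 1: n = (-1, 1, -1, 0) → π⊥ ≈ (-1.707107, +1.707107); max(|x|,|y|,|x±y|/√2) = 2.414214 > 1.5 ⇒ ∉ W
candidate 2: n = (-2, 0, 3, 2) → π⊥ ≈ (-0.585786, -1.585786); max(|x|,|y|,|x±y|/√2) = 1.585786 > 1.5 ⇒ ∉ W
candidate 3: n = (0, 2, -3, -3) → π⊥ ≈ (-3.535534, +2.292893); max(|x|,|y|,|x±y|/√2) = 4.121320 > 1.5 ⇒ ∉ W
candidate 4: n = (1, -1, 1, 1) → π⊥ ≈ (+2.414214, -1.000000); max(|x|,|y|,|x±y|/√2) = 2.414214 > 1.5 ⇒ ∉ W
candidate 5: n = (3, -2, -2, -1) → π⊥ ≈ (+3.707107, -0.121320); max(|x|,|y|,|x±y|/√2) = 3.707107 > 1.5 ⇒ ∉ W
candidate 6: n = (1, 1, 1, -1) → π⊥ ≈ (-0.414214, -1.000000); max(|x|,|y|,|x±y|/√2) = 1.000000 ≤ 1.5 ⇒ ∈ W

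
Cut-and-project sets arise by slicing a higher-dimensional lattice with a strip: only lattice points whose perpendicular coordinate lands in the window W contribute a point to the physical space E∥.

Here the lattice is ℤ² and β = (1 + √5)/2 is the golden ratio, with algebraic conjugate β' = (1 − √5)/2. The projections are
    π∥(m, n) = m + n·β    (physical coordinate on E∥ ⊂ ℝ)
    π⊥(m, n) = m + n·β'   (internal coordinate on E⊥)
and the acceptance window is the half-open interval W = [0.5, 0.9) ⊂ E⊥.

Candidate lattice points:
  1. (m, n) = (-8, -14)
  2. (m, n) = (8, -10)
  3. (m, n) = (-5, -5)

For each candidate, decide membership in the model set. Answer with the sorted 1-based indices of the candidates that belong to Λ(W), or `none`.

β' = (1−√5)/2 ≈ -0.6180.
#1 (-8,-14): internal coord -8 + (-14)·β' = +0.6525; +0.6525 ∈ [0.5, 0.9) → IN Λ
#2 (8,-10): internal coord 8 + (-10)·β' = +14.1803; +14.1803 ∉ [0.5, 0.9) → out
#3 (-5,-5): internal coord -5 + (-5)·β' = -1.9098; -1.9098 ∉ [0.5, 0.9) → out

1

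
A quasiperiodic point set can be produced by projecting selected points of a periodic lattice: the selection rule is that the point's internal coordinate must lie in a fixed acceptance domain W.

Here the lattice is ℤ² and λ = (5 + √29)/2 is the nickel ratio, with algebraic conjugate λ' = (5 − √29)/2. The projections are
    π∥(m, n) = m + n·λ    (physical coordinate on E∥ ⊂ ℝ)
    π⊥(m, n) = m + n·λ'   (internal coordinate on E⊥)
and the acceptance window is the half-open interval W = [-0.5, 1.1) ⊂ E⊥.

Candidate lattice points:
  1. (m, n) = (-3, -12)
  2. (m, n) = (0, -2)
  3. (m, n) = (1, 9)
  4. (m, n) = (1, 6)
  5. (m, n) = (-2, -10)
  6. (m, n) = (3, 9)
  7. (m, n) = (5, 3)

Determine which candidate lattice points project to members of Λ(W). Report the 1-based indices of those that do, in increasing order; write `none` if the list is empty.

2, 4, 5

λ' = (5−√29)/2 ≈ -0.1926.
candidate 1: (m,n)=(-3,-12) → π∥ = -3-12·λ ≈ -65.3110, π⊥ = -3-12·λ' ≈ -0.6890 ∉ [-0.5, 1.1) ⇒ out
candidate 2: (m,n)=(0,-2) → π∥ = 0-2·λ ≈ -10.3852, π⊥ = 0-2·λ' ≈ 0.3852 ∈ [-0.5, 1.1) ⇒ IN Λ
candidate 3: (m,n)=(1,9) → π∥ = 1+9·λ ≈ 47.7332, π⊥ = 1+9·λ' ≈ -0.7332 ∉ [-0.5, 1.1) ⇒ out
candidate 4: (m,n)=(1,6) → π∥ = 1+6·λ ≈ 32.1555, π⊥ = 1+6·λ' ≈ -0.1555 ∈ [-0.5, 1.1) ⇒ IN Λ
candidate 5: (m,n)=(-2,-10) → π∥ = -2-10·λ ≈ -53.9258, π⊥ = -2-10·λ' ≈ -0.0742 ∈ [-0.5, 1.1) ⇒ IN Λ
candidate 6: (m,n)=(3,9) → π∥ = 3+9·λ ≈ 49.7332, π⊥ = 3+9·λ' ≈ 1.2668 ∉ [-0.5, 1.1) ⇒ out
candidate 7: (m,n)=(5,3) → π∥ = 5+3·λ ≈ 20.5777, π⊥ = 5+3·λ' ≈ 4.4223 ∉ [-0.5, 1.1) ⇒ out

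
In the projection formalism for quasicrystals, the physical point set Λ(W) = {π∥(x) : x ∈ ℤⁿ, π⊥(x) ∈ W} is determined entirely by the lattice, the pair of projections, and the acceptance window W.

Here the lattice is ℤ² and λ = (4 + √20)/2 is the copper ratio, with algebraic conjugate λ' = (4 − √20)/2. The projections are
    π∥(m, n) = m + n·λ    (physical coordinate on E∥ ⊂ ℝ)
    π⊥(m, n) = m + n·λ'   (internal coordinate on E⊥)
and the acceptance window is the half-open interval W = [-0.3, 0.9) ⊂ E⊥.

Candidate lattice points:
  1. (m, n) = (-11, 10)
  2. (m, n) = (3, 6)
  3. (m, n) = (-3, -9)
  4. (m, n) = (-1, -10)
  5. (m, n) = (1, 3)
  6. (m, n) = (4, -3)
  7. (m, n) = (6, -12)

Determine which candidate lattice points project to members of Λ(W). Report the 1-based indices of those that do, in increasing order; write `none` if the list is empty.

λ' = (4−√20)/2 ≈ -0.23607.
candidate 1: (m,n)=(-11,10) → π∥ = -11+10·λ ≈ 31.36068, π⊥ = -11+10·λ' ≈ -13.36068 ∉ [-0.3, 0.9) ⇒ out
candidate 2: (m,n)=(3,6) → π∥ = 3+6·λ ≈ 28.41641, π⊥ = 3+6·λ' ≈ 1.58359 ∉ [-0.3, 0.9) ⇒ out
candidate 3: (m,n)=(-3,-9) → π∥ = -3-9·λ ≈ -41.12461, π⊥ = -3-9·λ' ≈ -0.87539 ∉ [-0.3, 0.9) ⇒ out
candidate 4: (m,n)=(-1,-10) → π∥ = -1-10·λ ≈ -43.36068, π⊥ = -1-10·λ' ≈ 1.36068 ∉ [-0.3, 0.9) ⇒ out
candidate 5: (m,n)=(1,3) → π∥ = 1+3·λ ≈ 13.70820, π⊥ = 1+3·λ' ≈ 0.29180 ∈ [-0.3, 0.9) ⇒ IN Λ
candidate 6: (m,n)=(4,-3) → π∥ = 4-3·λ ≈ -8.70820, π⊥ = 4-3·λ' ≈ 4.70820 ∉ [-0.3, 0.9) ⇒ out
candidate 7: (m,n)=(6,-12) → π∥ = 6-12·λ ≈ -44.83282, π⊥ = 6-12·λ' ≈ 8.83282 ∉ [-0.3, 0.9) ⇒ out

5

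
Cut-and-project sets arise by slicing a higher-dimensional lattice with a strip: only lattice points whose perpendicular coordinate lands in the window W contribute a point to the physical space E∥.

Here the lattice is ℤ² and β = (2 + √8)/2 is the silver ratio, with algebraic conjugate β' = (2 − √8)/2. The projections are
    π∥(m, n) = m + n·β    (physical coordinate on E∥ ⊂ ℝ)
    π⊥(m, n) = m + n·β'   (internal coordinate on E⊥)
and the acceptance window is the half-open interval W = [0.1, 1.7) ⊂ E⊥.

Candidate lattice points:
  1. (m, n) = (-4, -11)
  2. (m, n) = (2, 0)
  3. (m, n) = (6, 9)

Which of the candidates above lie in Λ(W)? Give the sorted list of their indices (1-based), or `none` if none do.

β' = (2−√8)/2 ≈ -0.4142.
[1] lift (-4,-11): star map gives 0.5563; window check 0.1 ≤ 0.5563 < 1.7 is true → IN Λ
[2] lift (2,0): star map gives 2.0000; window check 0.1 ≤ 2.0000 < 1.7 is false → out
[3] lift (6,9): star map gives 2.2721; window check 0.1 ≤ 2.2721 < 1.7 is false → out

1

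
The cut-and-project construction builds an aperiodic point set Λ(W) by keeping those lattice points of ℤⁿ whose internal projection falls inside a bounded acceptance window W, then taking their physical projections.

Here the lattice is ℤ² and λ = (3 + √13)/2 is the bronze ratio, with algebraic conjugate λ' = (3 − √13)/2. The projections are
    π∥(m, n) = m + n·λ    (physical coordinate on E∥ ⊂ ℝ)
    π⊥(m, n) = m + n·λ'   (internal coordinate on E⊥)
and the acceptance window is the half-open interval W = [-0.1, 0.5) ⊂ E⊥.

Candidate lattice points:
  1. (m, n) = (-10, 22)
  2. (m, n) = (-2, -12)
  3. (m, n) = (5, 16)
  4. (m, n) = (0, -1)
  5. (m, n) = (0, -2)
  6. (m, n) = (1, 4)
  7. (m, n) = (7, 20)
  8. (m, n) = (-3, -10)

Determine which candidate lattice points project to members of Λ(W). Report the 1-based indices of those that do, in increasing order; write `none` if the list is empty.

3, 4, 8

Numerically λ ≈ 3.302776 and λ' = −1/λ ≈ -0.302776.
[1] lift (-10,22): star map gives -16.661064; window check -0.1 ≤ -16.661064 < 0.5 is false → out
[2] lift (-2,-12): star map gives 1.633308; window check -0.1 ≤ 1.633308 < 0.5 is false → out
[3] lift (5,16): star map gives 0.155590; window check -0.1 ≤ 0.155590 < 0.5 is true → IN Λ
[4] lift (0,-1): star map gives 0.302776; window check -0.1 ≤ 0.302776 < 0.5 is true → IN Λ
[5] lift (0,-2): star map gives 0.605551; window check -0.1 ≤ 0.605551 < 0.5 is false → out
[6] lift (1,4): star map gives -0.211103; window check -0.1 ≤ -0.211103 < 0.5 is false → out
[7] lift (7,20): star map gives 0.944487; window check -0.1 ≤ 0.944487 < 0.5 is false → out
[8] lift (-3,-10): star map gives 0.027756; window check -0.1 ≤ 0.027756 < 0.5 is true → IN Λ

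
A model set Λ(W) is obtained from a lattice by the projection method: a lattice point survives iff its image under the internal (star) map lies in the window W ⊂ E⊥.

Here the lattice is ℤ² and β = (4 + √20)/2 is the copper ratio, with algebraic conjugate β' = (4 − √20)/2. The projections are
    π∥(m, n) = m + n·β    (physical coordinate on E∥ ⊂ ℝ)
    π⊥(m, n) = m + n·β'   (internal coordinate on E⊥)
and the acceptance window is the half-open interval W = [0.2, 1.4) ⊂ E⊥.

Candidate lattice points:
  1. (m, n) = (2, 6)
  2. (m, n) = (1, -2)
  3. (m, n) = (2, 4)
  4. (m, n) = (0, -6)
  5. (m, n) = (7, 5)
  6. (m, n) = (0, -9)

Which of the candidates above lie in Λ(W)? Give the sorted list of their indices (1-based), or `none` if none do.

β' = (4−√20)/2 ≈ -0.23607.
candidate 1: (m,n)=(2,6) → π∥ = 2+6·β ≈ 27.41641, π⊥ = 2+6·β' ≈ 0.58359 ∈ [0.2, 1.4) ⇒ IN Λ
candidate 2: (m,n)=(1,-2) → π∥ = 1-2·β ≈ -7.47214, π⊥ = 1-2·β' ≈ 1.47214 ∉ [0.2, 1.4) ⇒ out
candidate 3: (m,n)=(2,4) → π∥ = 2+4·β ≈ 18.94427, π⊥ = 2+4·β' ≈ 1.05573 ∈ [0.2, 1.4) ⇒ IN Λ
candidate 4: (m,n)=(0,-6) → π∥ = 0-6·β ≈ -25.41641, π⊥ = 0-6·β' ≈ 1.41641 ∉ [0.2, 1.4) ⇒ out
candidate 5: (m,n)=(7,5) → π∥ = 7+5·β ≈ 28.18034, π⊥ = 7+5·β' ≈ 5.81966 ∉ [0.2, 1.4) ⇒ out
candidate 6: (m,n)=(0,-9) → π∥ = 0-9·β ≈ -38.12461, π⊥ = 0-9·β' ≈ 2.12461 ∉ [0.2, 1.4) ⇒ out

1, 3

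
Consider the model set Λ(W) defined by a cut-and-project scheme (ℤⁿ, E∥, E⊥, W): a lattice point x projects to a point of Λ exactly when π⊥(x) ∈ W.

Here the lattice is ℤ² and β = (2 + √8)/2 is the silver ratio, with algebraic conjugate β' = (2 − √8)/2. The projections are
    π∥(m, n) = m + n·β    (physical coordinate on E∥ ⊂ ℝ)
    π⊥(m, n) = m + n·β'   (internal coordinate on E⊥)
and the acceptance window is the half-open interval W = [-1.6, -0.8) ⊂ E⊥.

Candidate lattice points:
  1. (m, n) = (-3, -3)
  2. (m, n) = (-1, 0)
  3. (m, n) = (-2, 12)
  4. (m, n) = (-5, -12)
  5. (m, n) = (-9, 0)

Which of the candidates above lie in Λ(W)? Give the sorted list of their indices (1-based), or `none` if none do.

2

Compute β' = (2−√8)/2 = -0.4142, so π⊥(m,n) = m -0.4142·n.
#1 (-3,-3): internal coord -3 + (-3)·β' = -1.7574; -1.7574 ∉ [-1.6, -0.8) → out
#2 (-1,0): internal coord -1 + (0)·β' = -1.0000; -1.0000 ∈ [-1.6, -0.8) → IN Λ
#3 (-2,12): internal coord -2 + (12)·β' = -6.9706; -6.9706 ∉ [-1.6, -0.8) → out
#4 (-5,-12): internal coord -5 + (-12)·β' = -0.0294; -0.0294 ∉ [-1.6, -0.8) → out
#5 (-9,0): internal coord -9 + (0)·β' = -9.0000; -9.0000 ∉ [-1.6, -0.8) → out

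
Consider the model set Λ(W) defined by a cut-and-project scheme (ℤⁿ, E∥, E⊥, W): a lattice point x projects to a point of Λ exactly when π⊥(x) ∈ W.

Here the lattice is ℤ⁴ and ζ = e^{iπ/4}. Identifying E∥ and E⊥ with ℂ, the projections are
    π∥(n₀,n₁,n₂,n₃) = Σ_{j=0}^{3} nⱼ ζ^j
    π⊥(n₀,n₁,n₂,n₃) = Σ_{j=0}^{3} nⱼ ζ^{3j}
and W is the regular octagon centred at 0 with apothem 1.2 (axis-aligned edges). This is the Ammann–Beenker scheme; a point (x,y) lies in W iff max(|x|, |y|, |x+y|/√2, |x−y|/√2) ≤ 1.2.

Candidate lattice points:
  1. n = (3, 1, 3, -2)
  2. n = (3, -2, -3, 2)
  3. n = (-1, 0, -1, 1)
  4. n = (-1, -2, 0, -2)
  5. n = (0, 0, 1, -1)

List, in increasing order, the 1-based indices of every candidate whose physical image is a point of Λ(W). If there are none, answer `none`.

none

Internal map: ζ^{3j} for j=0..3 gives (1,0), (−√2/2,√2/2), (0,−1), (√2/2,√2/2).
candidate 1: n = (3, 1, 3, -2) → π⊥ ≈ (+0.87868, -3.70711); max(|x|,|y|,|x±y|/√2) = 3.70711 > 1.2 ⇒ ∉ W
candidate 2: n = (3, -2, -3, 2) → π⊥ ≈ (+5.82843, +3.00000); max(|x|,|y|,|x±y|/√2) = 6.24264 > 1.2 ⇒ ∉ W
candidate 3: n = (-1, 0, -1, 1) → π⊥ ≈ (-0.29289, +1.70711); max(|x|,|y|,|x±y|/√2) = 1.70711 > 1.2 ⇒ ∉ W
candidate 4: n = (-1, -2, 0, -2) → π⊥ ≈ (-1.00000, -2.82843); max(|x|,|y|,|x±y|/√2) = 2.82843 > 1.2 ⇒ ∉ W
candidate 5: n = (0, 0, 1, -1) → π⊥ ≈ (-0.70711, -1.70711); max(|x|,|y|,|x±y|/√2) = 1.70711 > 1.2 ⇒ ∉ W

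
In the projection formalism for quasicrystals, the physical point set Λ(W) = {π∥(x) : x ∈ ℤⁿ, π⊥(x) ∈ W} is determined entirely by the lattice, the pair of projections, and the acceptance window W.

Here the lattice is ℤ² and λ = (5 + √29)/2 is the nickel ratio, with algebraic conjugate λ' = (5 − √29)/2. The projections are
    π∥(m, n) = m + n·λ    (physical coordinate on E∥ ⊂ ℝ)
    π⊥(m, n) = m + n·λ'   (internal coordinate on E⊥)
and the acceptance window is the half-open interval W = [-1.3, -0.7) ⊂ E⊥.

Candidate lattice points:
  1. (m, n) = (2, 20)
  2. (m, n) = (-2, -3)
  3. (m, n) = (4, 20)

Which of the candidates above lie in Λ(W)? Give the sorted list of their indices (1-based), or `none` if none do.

none

Numerically λ ≈ 5.1926 and λ' = −1/λ ≈ -0.1926.
#1 (2,20): internal coord 2 + (20)·λ' = -1.8516; -1.8516 ∉ [-1.3, -0.7) → out
#2 (-2,-3): internal coord -2 + (-3)·λ' = -1.4223; -1.4223 ∉ [-1.3, -0.7) → out
#3 (4,20): internal coord 4 + (20)·λ' = +0.1484; +0.1484 ∉ [-1.3, -0.7) → out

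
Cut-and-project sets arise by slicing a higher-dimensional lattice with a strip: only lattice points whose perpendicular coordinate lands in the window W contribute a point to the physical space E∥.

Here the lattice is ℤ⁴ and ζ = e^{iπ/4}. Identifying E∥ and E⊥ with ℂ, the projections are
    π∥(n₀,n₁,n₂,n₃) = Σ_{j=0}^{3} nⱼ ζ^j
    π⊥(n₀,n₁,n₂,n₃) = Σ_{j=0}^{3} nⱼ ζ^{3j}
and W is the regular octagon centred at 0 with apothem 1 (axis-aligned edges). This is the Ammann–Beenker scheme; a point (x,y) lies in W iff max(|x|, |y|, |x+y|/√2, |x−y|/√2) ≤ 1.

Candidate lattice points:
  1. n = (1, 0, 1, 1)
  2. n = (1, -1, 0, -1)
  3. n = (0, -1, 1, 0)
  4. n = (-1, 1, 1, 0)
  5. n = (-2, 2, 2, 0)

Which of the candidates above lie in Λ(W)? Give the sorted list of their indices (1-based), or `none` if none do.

none

π⊥(n) = n₀ + n₁ζ³ + n₂ζ⁶ + n₃ζ⁹ where ζ = e^{iπ/4}.
#1 (1, 0, 1, 1): internal (1.70711, -0.29289); octagon support 1.70711 vs apothem 1 → ∉ W
#2 (1, -1, 0, -1): internal (1.00000, -1.41421); octagon support 1.70711 vs apothem 1 → ∉ W
#3 (0, -1, 1, 0): internal (0.70711, -1.70711); octagon support 1.70711 vs apothem 1 → ∉ W
#4 (-1, 1, 1, 0): internal (-1.70711, -0.29289); octagon support 1.70711 vs apothem 1 → ∉ W
#5 (-2, 2, 2, 0): internal (-3.41421, -0.58579); octagon support 3.41421 vs apothem 1 → ∉ W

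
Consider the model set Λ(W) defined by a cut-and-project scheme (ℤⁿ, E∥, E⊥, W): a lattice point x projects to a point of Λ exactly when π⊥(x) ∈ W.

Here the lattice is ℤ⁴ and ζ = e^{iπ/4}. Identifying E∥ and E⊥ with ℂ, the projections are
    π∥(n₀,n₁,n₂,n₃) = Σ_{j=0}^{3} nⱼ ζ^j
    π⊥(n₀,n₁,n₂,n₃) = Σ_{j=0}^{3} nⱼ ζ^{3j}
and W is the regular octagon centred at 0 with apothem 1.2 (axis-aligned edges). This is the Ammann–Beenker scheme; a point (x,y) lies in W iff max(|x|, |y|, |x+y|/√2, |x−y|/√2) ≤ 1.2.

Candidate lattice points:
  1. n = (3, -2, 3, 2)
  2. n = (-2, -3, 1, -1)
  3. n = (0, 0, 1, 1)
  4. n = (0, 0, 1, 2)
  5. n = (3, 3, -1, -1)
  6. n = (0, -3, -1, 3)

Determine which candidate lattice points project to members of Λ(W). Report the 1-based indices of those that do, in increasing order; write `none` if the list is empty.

Internal map: ζ^{3j} for j=0..3 gives (1,0), (−√2/2,√2/2), (0,−1), (√2/2,√2/2).
#1 (3, -2, 3, 2): internal (5.82843, -3.00000); octagon support 6.24264 vs apothem 1.2 → ∉ W
#2 (-2, -3, 1, -1): internal (-0.58579, -3.82843); octagon support 3.82843 vs apothem 1.2 → ∉ W
#3 (0, 0, 1, 1): internal (0.70711, -0.29289); octagon support 0.70711 vs apothem 1.2 → ∈ W
#4 (0, 0, 1, 2): internal (1.41421, 0.41421); octagon support 1.41421 vs apothem 1.2 → ∉ W
#5 (3, 3, -1, -1): internal (0.17157, 2.41421); octagon support 2.41421 vs apothem 1.2 → ∉ W
#6 (0, -3, -1, 3): internal (4.24264, 1.00000); octagon support 4.24264 vs apothem 1.2 → ∉ W

3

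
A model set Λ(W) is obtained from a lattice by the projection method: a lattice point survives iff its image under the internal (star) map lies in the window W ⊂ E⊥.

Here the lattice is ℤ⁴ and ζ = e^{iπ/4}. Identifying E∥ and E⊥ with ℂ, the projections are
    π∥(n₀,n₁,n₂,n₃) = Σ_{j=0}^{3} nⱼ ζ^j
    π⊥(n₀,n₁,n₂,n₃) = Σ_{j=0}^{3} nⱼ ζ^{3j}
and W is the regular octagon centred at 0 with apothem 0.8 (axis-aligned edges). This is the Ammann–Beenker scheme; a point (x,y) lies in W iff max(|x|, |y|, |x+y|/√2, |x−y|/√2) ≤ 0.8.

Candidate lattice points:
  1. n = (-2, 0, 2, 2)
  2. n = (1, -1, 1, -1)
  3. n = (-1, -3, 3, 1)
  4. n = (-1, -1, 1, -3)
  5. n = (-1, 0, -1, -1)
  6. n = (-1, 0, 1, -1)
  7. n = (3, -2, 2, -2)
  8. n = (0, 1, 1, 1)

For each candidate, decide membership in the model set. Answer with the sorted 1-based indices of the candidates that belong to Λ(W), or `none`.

8

Internal map: ζ^{3j} for j=0..3 gives (1,0), (−√2/2,√2/2), (0,−1), (√2/2,√2/2).
#1 (-2, 0, 2, 2): internal (-0.5858, -0.5858); octagon support 0.8284 vs apothem 0.8 → ∉ W
#2 (1, -1, 1, -1): internal (1.0000, -2.4142); octagon support 2.4142 vs apothem 0.8 → ∉ W
#3 (-1, -3, 3, 1): internal (1.8284, -4.4142); octagon support 4.4142 vs apothem 0.8 → ∉ W
#4 (-1, -1, 1, -3): internal (-2.4142, -3.8284); octagon support 4.4142 vs apothem 0.8 → ∉ W
#5 (-1, 0, -1, -1): internal (-1.7071, 0.2929); octagon support 1.7071 vs apothem 0.8 → ∉ W
#6 (-1, 0, 1, -1): internal (-1.7071, -1.7071); octagon support 2.4142 vs apothem 0.8 → ∉ W
#7 (3, -2, 2, -2): internal (3.0000, -4.8284); octagon support 5.5355 vs apothem 0.8 → ∉ W
#8 (0, 1, 1, 1): internal (0.0000, 0.4142); octagon support 0.4142 vs apothem 0.8 → ∈ W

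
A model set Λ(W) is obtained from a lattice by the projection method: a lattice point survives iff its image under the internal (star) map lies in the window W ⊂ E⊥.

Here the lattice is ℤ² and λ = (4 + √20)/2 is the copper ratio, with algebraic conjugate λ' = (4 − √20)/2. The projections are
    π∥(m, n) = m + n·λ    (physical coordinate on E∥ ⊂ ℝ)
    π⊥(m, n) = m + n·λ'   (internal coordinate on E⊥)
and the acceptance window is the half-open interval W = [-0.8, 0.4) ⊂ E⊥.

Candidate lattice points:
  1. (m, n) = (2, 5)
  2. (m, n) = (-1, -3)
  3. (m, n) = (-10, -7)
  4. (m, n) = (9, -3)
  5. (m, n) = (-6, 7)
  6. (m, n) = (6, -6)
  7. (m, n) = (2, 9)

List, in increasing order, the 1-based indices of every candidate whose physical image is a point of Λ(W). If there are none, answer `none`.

2, 7

Numerically λ ≈ 4.2361 and λ' = −1/λ ≈ -0.2361.
candidate 1: (m,n)=(2,5) → π∥ = 2+5·λ ≈ 23.1803, π⊥ = 2+5·λ' ≈ 0.8197 ∉ [-0.8, 0.4) ⇒ out
candidate 2: (m,n)=(-1,-3) → π∥ = -1-3·λ ≈ -13.7082, π⊥ = -1-3·λ' ≈ -0.2918 ∈ [-0.8, 0.4) ⇒ IN Λ
candidate 3: (m,n)=(-10,-7) → π∥ = -10-7·λ ≈ -39.6525, π⊥ = -10-7·λ' ≈ -8.3475 ∉ [-0.8, 0.4) ⇒ out
candidate 4: (m,n)=(9,-3) → π∥ = 9-3·λ ≈ -3.7082, π⊥ = 9-3·λ' ≈ 9.7082 ∉ [-0.8, 0.4) ⇒ out
candidate 5: (m,n)=(-6,7) → π∥ = -6+7·λ ≈ 23.6525, π⊥ = -6+7·λ' ≈ -7.6525 ∉ [-0.8, 0.4) ⇒ out
candidate 6: (m,n)=(6,-6) → π∥ = 6-6·λ ≈ -19.4164, π⊥ = 6-6·λ' ≈ 7.4164 ∉ [-0.8, 0.4) ⇒ out
candidate 7: (m,n)=(2,9) → π∥ = 2+9·λ ≈ 40.1246, π⊥ = 2+9·λ' ≈ -0.1246 ∈ [-0.8, 0.4) ⇒ IN Λ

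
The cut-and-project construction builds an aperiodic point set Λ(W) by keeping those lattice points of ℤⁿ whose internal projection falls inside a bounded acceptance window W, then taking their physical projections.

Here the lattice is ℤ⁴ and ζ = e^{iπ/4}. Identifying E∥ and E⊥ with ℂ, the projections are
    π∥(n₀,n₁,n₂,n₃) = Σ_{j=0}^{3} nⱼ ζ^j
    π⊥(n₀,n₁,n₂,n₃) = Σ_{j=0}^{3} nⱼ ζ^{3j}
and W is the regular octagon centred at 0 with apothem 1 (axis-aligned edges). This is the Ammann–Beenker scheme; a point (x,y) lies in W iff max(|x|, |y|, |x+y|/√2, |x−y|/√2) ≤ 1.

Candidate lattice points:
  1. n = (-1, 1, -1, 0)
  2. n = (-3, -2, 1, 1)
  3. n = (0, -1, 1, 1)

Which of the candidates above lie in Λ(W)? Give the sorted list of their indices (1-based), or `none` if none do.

With ζ = e^{iπ/4} the internal vectors are ζ^0,ζ^3,ζ^6,ζ^9.
candidate 1: n = (-1, 1, -1, 0) → π⊥ ≈ (-1.707107, +1.707107); max(|x|,|y|,|x±y|/√2) = 2.414214 > 1 ⇒ ∉ W
candidate 2: n = (-3, -2, 1, 1) → π⊥ ≈ (-0.878680, -1.707107); max(|x|,|y|,|x±y|/√2) = 1.828427 > 1 ⇒ ∉ W
candidate 3: n = (0, -1, 1, 1) → π⊥ ≈ (+1.414214, -1.000000); max(|x|,|y|,|x±y|/√2) = 1.707107 > 1 ⇒ ∉ W

none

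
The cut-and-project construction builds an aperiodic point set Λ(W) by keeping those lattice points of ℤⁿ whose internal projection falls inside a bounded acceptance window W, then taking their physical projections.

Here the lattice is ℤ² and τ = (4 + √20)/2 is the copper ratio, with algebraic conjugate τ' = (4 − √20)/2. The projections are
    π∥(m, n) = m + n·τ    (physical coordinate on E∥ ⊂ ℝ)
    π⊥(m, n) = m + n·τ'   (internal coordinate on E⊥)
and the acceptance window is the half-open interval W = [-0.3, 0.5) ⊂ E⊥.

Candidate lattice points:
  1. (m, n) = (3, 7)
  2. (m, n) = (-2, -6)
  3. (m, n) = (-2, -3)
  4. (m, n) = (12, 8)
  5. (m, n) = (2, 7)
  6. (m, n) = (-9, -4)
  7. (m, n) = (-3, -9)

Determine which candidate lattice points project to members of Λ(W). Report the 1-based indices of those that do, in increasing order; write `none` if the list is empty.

5

τ' = (4−√20)/2 ≈ -0.2361.
#1 (3,7): internal coord 3 + (7)·τ' = +1.3475; +1.3475 ∉ [-0.3, 0.5) → out
#2 (-2,-6): internal coord -2 + (-6)·τ' = -0.5836; -0.5836 ∉ [-0.3, 0.5) → out
#3 (-2,-3): internal coord -2 + (-3)·τ' = -1.2918; -1.2918 ∉ [-0.3, 0.5) → out
#4 (12,8): internal coord 12 + (8)·τ' = +10.1115; +10.1115 ∉ [-0.3, 0.5) → out
#5 (2,7): internal coord 2 + (7)·τ' = +0.3475; +0.3475 ∈ [-0.3, 0.5) → IN Λ
#6 (-9,-4): internal coord -9 + (-4)·τ' = -8.0557; -8.0557 ∉ [-0.3, 0.5) → out
#7 (-3,-9): internal coord -3 + (-9)·τ' = -0.8754; -0.8754 ∉ [-0.3, 0.5) → out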